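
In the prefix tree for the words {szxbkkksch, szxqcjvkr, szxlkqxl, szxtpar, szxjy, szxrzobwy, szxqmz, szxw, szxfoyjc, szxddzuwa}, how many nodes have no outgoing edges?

10

Leaves are exactly the stored words that no other stored word extends.
Those words: "szxbkkksch", "szxddzuwa", "szxfoyjc", "szxjy", "szxlkqxl", "szxqcjvkr", "szxqmz", "szxrzobwy", "szxtpar", "szxw"
Leaf count: 10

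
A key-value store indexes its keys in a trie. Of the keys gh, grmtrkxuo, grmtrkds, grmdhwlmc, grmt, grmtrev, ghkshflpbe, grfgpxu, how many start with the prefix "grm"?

5

Traverse to the node for "grm", then collect every word in that subtree.
Matches: "grmdhwlmc", "grmt", "grmtrev", "grmtrkds", "grmtrkxuo"
Count: 5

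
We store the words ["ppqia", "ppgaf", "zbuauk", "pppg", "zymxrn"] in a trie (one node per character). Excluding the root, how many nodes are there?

Trie structure (* marks end of a word):
(root)
├─ p
│  └─ p
│     ├─ g
│     │  └─ a
│     │     └─ f *
│     ├─ p
│     │  └─ g *
│     └─ q
│        └─ i
│           └─ a *
└─ z
   ├─ b
   │  └─ u
   │     └─ a
   │        └─ u
   │           └─ k *
   └─ y
      └─ m
         └─ x
            └─ r
               └─ n *
Counting every labelled node above: 21.

21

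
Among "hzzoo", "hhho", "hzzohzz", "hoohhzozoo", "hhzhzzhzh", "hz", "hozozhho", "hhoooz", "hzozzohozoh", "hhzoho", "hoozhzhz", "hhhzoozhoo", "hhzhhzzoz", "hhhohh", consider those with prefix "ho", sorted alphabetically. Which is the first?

Filter for "ho…" and sort: "hoohhzozoo", "hoozhzhz", "hozozhho"
Position 1: hoohhzozoo

hoohhzozoo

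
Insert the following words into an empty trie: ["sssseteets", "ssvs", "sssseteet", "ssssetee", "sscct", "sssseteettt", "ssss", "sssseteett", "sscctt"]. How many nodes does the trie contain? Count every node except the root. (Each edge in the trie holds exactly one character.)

Count nodes per top-level branch (shared prefixes stored once):
  's'-branch (sscct, sscctt, ssss, ssssetee, sssseteet, sssseteets, sssseteett, sssseteettt, ssvs): 18 nodes
Sum: 18

18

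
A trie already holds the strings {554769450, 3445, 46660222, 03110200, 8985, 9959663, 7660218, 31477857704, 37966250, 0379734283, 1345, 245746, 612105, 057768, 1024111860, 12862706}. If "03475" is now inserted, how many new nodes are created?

3

The longest prefix of "03475" already in the trie is "03" (length 2).
New nodes needed: |"03475"| − 2 = 5 − 2 = 3.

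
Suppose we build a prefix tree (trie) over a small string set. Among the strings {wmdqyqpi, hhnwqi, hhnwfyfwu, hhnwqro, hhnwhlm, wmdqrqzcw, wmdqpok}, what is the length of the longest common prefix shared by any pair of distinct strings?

The deepest shared node is where two words last agree before diverging.
"hhnwqi" and "hhnwqro" agree on "hhnwq" (5 characters) before diverging; nothing deeper is shared.
Longest shared-prefix length: 5

5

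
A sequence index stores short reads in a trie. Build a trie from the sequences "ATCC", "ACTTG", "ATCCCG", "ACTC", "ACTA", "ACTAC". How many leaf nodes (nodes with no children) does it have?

Leaves are exactly the stored words that no other stored word extends.
Those words: "ACTAC", "ACTC", "ACTTG", "ATCCCG"
Leaf count: 4

4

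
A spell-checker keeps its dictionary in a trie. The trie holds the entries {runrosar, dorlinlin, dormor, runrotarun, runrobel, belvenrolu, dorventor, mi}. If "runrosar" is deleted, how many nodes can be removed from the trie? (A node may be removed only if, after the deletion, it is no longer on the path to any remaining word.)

3

After clearing the end-marker at "runrosar", prune upward until reaching a node still needed by another word.
The suffix "sar" (3 nodes) is used only by "runrosar"; the node for "runro" still has the child "t", so pruning stops there.
Nodes removed: 3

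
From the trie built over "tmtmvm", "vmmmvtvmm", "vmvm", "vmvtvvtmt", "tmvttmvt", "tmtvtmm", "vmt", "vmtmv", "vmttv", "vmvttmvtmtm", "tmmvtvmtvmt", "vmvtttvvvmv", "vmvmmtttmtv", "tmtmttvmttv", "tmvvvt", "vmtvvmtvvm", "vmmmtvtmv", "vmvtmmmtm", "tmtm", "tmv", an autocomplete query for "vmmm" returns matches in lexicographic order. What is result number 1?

Words with prefix "vmmm", in lexicographic order: "vmmmtvtmv", "vmmmvtvmm"
The 1st is vmmmtvtmv.

vmmmtvtmv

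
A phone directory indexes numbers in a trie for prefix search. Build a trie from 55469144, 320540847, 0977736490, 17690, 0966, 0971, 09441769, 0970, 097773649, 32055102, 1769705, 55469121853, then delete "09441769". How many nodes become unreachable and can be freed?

6

A node on "09441769"'s path can go only if nothing else ends at it or branches off below it.
The suffix "441769" (6 nodes) is used only by "09441769"; the node for "09" still has the child "7", so pruning stops there.
Nodes removed: 6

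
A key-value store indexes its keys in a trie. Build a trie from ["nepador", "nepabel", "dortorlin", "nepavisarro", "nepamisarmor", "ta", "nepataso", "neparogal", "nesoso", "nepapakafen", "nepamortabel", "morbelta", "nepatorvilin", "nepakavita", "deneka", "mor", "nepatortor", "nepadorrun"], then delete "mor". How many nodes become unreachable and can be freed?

0

Walk "mor" from the leaf back toward the root, removing each node that no remaining word uses.
Every node on "mor" is still needed (e.g. by "morbelta"), so nothing is freed.
Nodes removed: 0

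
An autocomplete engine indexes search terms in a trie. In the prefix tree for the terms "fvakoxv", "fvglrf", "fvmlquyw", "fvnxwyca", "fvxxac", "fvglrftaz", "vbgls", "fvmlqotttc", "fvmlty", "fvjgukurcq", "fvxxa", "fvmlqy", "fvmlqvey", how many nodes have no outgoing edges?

11

A leaf is a node with no children — equivalently, the end of a word that is not a proper prefix of any other stored word.
Those words: "fvakoxv", "fvglrftaz", "fvjgukurcq", "fvmlqotttc", "fvmlquyw", "fvmlqvey", "fvmlqy", "fvmlty", "fvnxwyca", "fvxxac", "vbgls"
Leaf count: 11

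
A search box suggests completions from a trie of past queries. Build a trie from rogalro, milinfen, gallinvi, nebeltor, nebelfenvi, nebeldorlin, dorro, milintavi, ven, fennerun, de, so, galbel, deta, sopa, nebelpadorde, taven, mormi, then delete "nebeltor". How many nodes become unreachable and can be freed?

After clearing the end-marker at "nebeltor", prune upward until reaching a node still needed by another word.
The suffix "tor" (3 nodes) is used only by "nebeltor"; the node for "nebel" still has the child "f", so pruning stops there.
Nodes removed: 3

3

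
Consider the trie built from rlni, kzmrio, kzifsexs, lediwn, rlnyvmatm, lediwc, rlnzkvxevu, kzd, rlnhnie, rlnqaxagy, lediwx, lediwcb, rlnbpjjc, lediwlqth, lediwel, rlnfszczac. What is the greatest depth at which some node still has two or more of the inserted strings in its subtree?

Look for the deepest trie node that still has at least two words in its subtree.
"lediwc" and "lediwcb" agree on "lediwc" (6 characters) before diverging; nothing deeper is shared.
Longest shared-prefix length: 6

6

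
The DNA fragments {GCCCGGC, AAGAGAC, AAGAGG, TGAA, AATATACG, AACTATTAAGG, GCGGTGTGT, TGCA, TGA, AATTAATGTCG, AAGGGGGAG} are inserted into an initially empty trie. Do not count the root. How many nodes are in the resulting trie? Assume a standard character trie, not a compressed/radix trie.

57

For each word, the new-node count is its length minus the longest prefix already in the trie:
  "GCCCGGC" → 7 new (G, C, C, C, G, G, C)
  "AAGAGAC" → 7 new (A, A, G, A, G, A, C)
  "AAGAGG" → prefix "AAGAG" already present; 1 new (G)
  "TGAA" → 4 new (T, G, A, A)
  "AATATACG" → prefix "AA" already present; 6 new (T, A, T, A, C, G)
  "AACTATTAAGG" → prefix "AA" already present; 9 new (C, T, A, T, T, A, A, G, G)
  "GCGGTGTGT" → prefix "GC" already present; 7 new (G, G, T, G, T, G, T)
  "TGCA" → prefix "TG" already present; 2 new (C, A)
  "TGA" → prefix "TGA" already present; 0 new (none)
  "AATTAATGTCG" → prefix "AAT" already present; 8 new (T, A, A, T, G, T, C, G)
  "AAGGGGGAG" → prefix "AAG" already present; 6 new (G, G, G, G, A, G)
Total nodes = 7 + 7 + 1 + 4 + 6 + 9 + 7 + 2 + 0 + 8 + 6 = 57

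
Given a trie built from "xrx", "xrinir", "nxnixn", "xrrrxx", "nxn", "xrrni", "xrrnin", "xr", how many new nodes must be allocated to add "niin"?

3

The longest prefix of "niin" already in the trie is "n" (length 1).
Each of the 3 remaining characters creates one node.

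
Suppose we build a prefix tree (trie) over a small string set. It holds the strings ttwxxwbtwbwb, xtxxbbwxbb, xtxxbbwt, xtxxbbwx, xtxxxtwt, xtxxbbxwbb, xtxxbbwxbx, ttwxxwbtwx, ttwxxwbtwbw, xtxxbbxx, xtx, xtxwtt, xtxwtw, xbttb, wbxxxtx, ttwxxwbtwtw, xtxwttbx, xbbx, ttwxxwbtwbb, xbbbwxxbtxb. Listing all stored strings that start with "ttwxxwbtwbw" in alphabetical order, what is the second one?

Words with prefix "ttwxxwbtwbw", in lexicographic order: "ttwxxwbtwbw", "ttwxxwbtwbwb"
The 2nd is ttwxxwbtwbwb.

ttwxxwbtwbwb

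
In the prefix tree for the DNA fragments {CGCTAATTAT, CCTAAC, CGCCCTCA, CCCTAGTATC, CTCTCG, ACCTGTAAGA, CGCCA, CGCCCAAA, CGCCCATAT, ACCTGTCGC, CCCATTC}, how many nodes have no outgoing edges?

11

Leaves are exactly the stored words that no other stored word extends.
Those words: "ACCTGTAAGA", "ACCTGTCGC", "CCCATTC", "CCCTAGTATC", "CCTAAC", "CGCCA", "CGCCCAAA", "CGCCCATAT", "CGCCCTCA", "CGCTAATTAT", "CTCTCG"
Leaf count: 11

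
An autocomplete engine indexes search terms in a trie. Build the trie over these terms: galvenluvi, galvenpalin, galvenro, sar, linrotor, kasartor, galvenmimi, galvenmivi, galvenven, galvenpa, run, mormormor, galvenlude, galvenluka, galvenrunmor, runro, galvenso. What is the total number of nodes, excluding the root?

For each word, the new-node count is its length minus the longest prefix already in the trie:
  "galvenluvi" → 10 new (g, a, l, v, e, n, l, u, v, i)
  "galvenpalin" → prefix "galven" already present; 5 new (p, a, l, i, n)
  "galvenro" → prefix "galven" already present; 2 new (r, o)
  "sar" → 3 new (s, a, r)
  "linrotor" → 8 new (l, i, n, r, o, t, o, r)
  "kasartor" → 8 new (k, a, s, a, r, t, o, r)
  "galvenmimi" → prefix "galven" already present; 4 new (m, i, m, i)
  "galvenmivi" → prefix "galvenmi" already present; 2 new (v, i)
  "galvenven" → prefix "galven" already present; 3 new (v, e, n)
  "galvenpa" → prefix "galvenpa" already present; 0 new (none)
  "run" → 3 new (r, u, n)
  "mormormor" → 9 new (m, o, r, m, o, r, m, o, r)
  "galvenlude" → prefix "galvenlu" already present; 2 new (d, e)
  "galvenluka" → prefix "galvenlu" already present; 2 new (k, a)
  "galvenrunmor" → prefix "galvenr" already present; 5 new (u, n, m, o, r)
  "runro" → prefix "run" already present; 2 new (r, o)
  "galvenso" → prefix "galven" already present; 2 new (s, o)
Total nodes = 10 + 5 + 2 + 3 + 8 + 8 + 4 + 2 + 3 + 0 + 3 + 9 + 2 + 2 + 5 + 2 + 2 = 70

70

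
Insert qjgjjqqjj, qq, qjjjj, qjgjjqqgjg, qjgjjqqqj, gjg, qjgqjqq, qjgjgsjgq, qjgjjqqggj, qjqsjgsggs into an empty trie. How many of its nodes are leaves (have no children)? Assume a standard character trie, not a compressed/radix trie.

Leaves are exactly the stored words that no other stored word extends.
Those words: "gjg", "qjgjgsjgq", "qjgjjqqggj", "qjgjjqqgjg", "qjgjjqqjj", "qjgjjqqqj", "qjgqjqq", "qjjjj", "qjqsjgsggs", "qq"
Leaf count: 10

10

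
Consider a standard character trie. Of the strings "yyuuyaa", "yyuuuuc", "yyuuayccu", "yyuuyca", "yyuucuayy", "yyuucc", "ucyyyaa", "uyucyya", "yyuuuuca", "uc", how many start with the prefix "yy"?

Filter for entries beginning with "yy":
Matches: "yyuuayccu", "yyuucc", "yyuucuayy", "yyuuuuc", "yyuuuuca", "yyuuyaa", "yyuuyca"
Count: 7

7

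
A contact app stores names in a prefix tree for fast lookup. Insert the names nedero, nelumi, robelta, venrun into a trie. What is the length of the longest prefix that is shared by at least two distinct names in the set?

Look for the deepest trie node that still has at least two words in its subtree.
"nedero" and "nelumi" agree on "ne" (2 characters) before diverging; nothing deeper is shared.
Longest shared-prefix length: 2

2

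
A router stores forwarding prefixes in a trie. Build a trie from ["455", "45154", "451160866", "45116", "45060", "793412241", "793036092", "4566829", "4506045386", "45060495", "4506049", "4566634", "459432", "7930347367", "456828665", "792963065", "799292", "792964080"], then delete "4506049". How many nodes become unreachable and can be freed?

Walk "4506049" from the leaf back toward the root, removing each node that no remaining word uses.
Every node on "4506049" is still needed (e.g. by "45060495"), so nothing is freed.
Nodes removed: 0

0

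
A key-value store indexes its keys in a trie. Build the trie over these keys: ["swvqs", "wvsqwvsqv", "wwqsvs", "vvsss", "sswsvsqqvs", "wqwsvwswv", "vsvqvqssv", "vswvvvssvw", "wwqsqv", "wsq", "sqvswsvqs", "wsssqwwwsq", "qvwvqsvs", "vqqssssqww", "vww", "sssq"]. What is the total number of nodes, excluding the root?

98

For each word, the new-node count is its length minus the longest prefix already in the trie:
  "swvqs" → 5 new (s, w, v, q, s)
  "wvsqwvsqv" → 9 new (w, v, s, q, w, v, s, q, v)
  "wwqsvs" → prefix "w" already present; 5 new (w, q, s, v, s)
  "vvsss" → 5 new (v, v, s, s, s)
  "sswsvsqqvs" → prefix "s" already present; 9 new (s, w, s, v, s, q, q, v, s)
  "wqwsvwswv" → prefix "w" already present; 8 new (q, w, s, v, w, s, w, v)
  "vsvqvqssv" → prefix "v" already present; 8 new (s, v, q, v, q, s, s, v)
  "vswvvvssvw" → prefix "vs" already present; 8 new (w, v, v, v, s, s, v, w)
  "wwqsqv" → prefix "wwqs" already present; 2 new (q, v)
  "wsq" → prefix "w" already present; 2 new (s, q)
  "sqvswsvqs" → prefix "s" already present; 8 new (q, v, s, w, s, v, q, s)
  "wsssqwwwsq" → prefix "ws" already present; 8 new (s, s, q, w, w, w, s, q)
  "qvwvqsvs" → 8 new (q, v, w, v, q, s, v, s)
  "vqqssssqww" → prefix "v" already present; 9 new (q, q, s, s, s, s, q, w, w)
  "vww" → prefix "v" already present; 2 new (w, w)
  "sssq" → prefix "ss" already present; 2 new (s, q)
Total nodes = 5 + 9 + 5 + 5 + 9 + 8 + 8 + 8 + 2 + 2 + 8 + 8 + 8 + 9 + 2 + 2 = 98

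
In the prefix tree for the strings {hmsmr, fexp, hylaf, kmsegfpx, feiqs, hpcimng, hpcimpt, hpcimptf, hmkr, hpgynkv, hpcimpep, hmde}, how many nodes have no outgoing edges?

11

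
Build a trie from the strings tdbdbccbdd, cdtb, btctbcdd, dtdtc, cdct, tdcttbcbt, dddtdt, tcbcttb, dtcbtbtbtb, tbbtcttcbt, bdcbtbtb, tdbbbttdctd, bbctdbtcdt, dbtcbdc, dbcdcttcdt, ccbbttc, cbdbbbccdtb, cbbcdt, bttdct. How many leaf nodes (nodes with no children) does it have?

19

A leaf is a node with no children — equivalently, the end of a word that is not a proper prefix of any other stored word.
Those words: "bbctdbtcdt", "bdcbtbtb", "btctbcdd", "bttdct", "cbbcdt", "cbdbbbccdtb", "ccbbttc", "cdct", "cdtb", "dbcdcttcdt", "dbtcbdc", "dddtdt", "dtcbtbtbtb", "dtdtc", "tbbtcttcbt", "tcbcttb", "tdbbbttdctd", "tdbdbccbdd", "tdcttbcbt"
Leaf count: 19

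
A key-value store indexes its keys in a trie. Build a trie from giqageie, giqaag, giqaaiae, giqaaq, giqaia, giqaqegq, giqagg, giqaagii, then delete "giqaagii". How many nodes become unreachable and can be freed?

Walk "giqaagii" from the leaf back toward the root, removing each node that no remaining word uses.
The suffix "ii" (2 nodes) is used only by "giqaagii"; "giqaag" is itself a stored word, so pruning stops there.
Nodes removed: 2

2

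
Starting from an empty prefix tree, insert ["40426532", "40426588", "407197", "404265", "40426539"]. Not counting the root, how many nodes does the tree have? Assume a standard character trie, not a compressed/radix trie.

Trie structure (* marks end of a word):
(root)
└─ 4
   └─ 0
      ├─ 4
      │  └─ 2
      │     └─ 6
      │        └─ 5 *
      │           ├─ 3
      │           │  ├─ 2 *
      │           │  └─ 9 *
      │           └─ 8
      │              └─ 8 *
      └─ 7
         └─ 1
            └─ 9
               └─ 7 *
Counting every labelled node above: 15.

15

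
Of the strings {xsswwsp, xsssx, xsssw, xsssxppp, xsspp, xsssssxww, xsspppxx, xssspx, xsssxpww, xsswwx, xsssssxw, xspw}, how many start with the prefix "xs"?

Walk to "xs"; the words in its subtree are exactly those with that prefix.
Matches: "xspw", "xsspp", "xsspppxx", "xssspx", "xsssssxw", "xsssssxww", "xsssw", "xsssx", "xsssxppp", "xsssxpww", "xsswwsp", "xsswwx"
Count: 12

12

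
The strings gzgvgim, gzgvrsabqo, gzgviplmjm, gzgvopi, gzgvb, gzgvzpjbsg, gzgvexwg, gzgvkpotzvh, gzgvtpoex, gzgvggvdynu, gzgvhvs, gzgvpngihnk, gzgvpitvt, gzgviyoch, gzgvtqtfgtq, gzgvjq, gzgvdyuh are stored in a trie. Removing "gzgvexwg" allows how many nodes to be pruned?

4

Walk "gzgvexwg" from the leaf back toward the root, removing each node that no remaining word uses.
The suffix "exwg" (4 nodes) is used only by "gzgvexwg"; the node for "gzgv" still has the child "g", so pruning stops there.
Nodes removed: 4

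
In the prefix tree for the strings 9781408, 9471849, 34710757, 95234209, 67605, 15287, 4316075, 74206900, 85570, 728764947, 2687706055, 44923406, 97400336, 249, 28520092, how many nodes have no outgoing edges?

15

Leaves are exactly the stored words that no other stored word extends.
Those words: "15287", "249", "2687706055", "28520092", "34710757", "4316075", "44923406", "67605", "728764947", "74206900", "85570", "9471849", "95234209", "97400336", "9781408"
Leaf count: 15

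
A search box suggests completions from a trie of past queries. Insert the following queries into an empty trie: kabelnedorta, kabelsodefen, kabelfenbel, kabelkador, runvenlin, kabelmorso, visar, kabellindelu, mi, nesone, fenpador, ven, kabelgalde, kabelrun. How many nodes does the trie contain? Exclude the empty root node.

Insert word by word; a character creates a node only if that edge doesn't already exist:
  "kabelnedorta" → 12 new (k, a, b, e, l, n, e, d, o, r, t, a)
  "kabelsodefen" → prefix "kabel" already present; 7 new (s, o, d, e, f, e, n)
  "kabelfenbel" → prefix "kabel" already present; 6 new (f, e, n, b, e, l)
  "kabelkador" → prefix "kabel" already present; 5 new (k, a, d, o, r)
  "runvenlin" → 9 new (r, u, n, v, e, n, l, i, n)
  "kabelmorso" → prefix "kabel" already present; 5 new (m, o, r, s, o)
  "visar" → 5 new (v, i, s, a, r)
  "kabellindelu" → prefix "kabel" already present; 7 new (l, i, n, d, e, l, u)
  "mi" → 2 new (m, i)
  "nesone" → 6 new (n, e, s, o, n, e)
  "fenpador" → 8 new (f, e, n, p, a, d, o, r)
  "ven" → prefix "v" already present; 2 new (e, n)
  "kabelgalde" → prefix "kabel" already present; 5 new (g, a, l, d, e)
  "kabelrun" → prefix "kabel" already present; 3 new (r, u, n)
Total nodes = 12 + 7 + 6 + 5 + 9 + 5 + 5 + 7 + 2 + 6 + 8 + 2 + 5 + 3 = 82

82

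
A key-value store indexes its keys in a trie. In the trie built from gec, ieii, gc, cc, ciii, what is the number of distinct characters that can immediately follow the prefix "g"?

2

The children of the "g" node are the distinct next characters among strings starting with "g".
Distinct next characters after "g": c, e.
That node has 2 child edges.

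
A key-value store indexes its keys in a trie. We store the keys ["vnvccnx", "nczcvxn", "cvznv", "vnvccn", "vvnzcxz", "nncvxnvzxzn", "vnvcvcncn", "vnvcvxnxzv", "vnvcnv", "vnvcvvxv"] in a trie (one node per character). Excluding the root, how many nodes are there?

50

Insert word by word; a character creates a node only if that edge doesn't already exist:
  "vnvccnx" → 7 new (v, n, v, c, c, n, x)
  "nczcvxn" → 7 new (n, c, z, c, v, x, n)
  "cvznv" → 5 new (c, v, z, n, v)
  "vnvccn" → prefix "vnvccn" already present; 0 new (none)
  "vvnzcxz" → prefix "v" already present; 6 new (v, n, z, c, x, z)
  "nncvxnvzxzn" → prefix "n" already present; 10 new (n, c, v, x, n, v, z, x, z, n)
  "vnvcvcncn" → prefix "vnvc" already present; 5 new (v, c, n, c, n)
  "vnvcvxnxzv" → prefix "vnvcv" already present; 5 new (x, n, x, z, v)
  "vnvcnv" → prefix "vnvc" already present; 2 new (n, v)
  "vnvcvvxv" → prefix "vnvcv" already present; 3 new (v, x, v)
Total nodes = 7 + 7 + 5 + 0 + 6 + 10 + 5 + 5 + 2 + 3 = 50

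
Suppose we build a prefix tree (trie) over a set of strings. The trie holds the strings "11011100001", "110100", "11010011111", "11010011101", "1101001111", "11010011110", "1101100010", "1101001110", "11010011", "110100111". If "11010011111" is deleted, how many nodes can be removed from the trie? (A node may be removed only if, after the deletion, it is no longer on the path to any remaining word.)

A node on "11010011111"'s path can go only if nothing else ends at it or branches off below it.
The suffix "1" (1 node) is used only by "11010011111"; the node for "1101001111" still has the child "0", so pruning stops there.
Nodes removed: 1

1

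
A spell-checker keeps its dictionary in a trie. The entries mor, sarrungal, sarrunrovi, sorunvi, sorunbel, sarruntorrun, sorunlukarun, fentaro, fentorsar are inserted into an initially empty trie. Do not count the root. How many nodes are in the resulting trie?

Trace insertions, counting only characters that open a new branch:
  "mor" → 3 new (m, o, r)
  "sarrungal" → 9 new (s, a, r, r, u, n, g, a, l)
  "sarrunrovi" → prefix "sarrun" already present; 4 new (r, o, v, i)
  "sorunvi" → prefix "s" already present; 6 new (o, r, u, n, v, i)
  "sorunbel" → prefix "sorun" already present; 3 new (b, e, l)
  "sarruntorrun" → prefix "sarrun" already present; 6 new (t, o, r, r, u, n)
  "sorunlukarun" → prefix "sorun" already present; 7 new (l, u, k, a, r, u, n)
  "fentaro" → 7 new (f, e, n, t, a, r, o)
  "fentorsar" → prefix "fent" already present; 5 new (o, r, s, a, r)
Total nodes = 3 + 9 + 4 + 6 + 3 + 6 + 7 + 7 + 5 = 50

50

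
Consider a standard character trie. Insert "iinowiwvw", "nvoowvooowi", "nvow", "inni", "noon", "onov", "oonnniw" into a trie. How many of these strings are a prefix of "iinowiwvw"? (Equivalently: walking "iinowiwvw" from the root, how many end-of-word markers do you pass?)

1

Traverse "iinowiwvw" character by character; count nodes along the way that are marked as word ends.
Prefixes of the query that are stored words: "iinowiwvw"
Count: 1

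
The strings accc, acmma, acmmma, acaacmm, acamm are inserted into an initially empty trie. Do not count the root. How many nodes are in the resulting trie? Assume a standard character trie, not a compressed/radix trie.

For each word, the new-node count is its length minus the longest prefix already in the trie:
  "accc" → 4 new (a, c, c, c)
  "acmma" → prefix "ac" already present; 3 new (m, m, a)
  "acmmma" → prefix "acmm" already present; 2 new (m, a)
  "acaacmm" → prefix "ac" already present; 5 new (a, a, c, m, m)
  "acamm" → prefix "aca" already present; 2 new (m, m)
Total nodes = 4 + 3 + 2 + 5 + 2 = 16

16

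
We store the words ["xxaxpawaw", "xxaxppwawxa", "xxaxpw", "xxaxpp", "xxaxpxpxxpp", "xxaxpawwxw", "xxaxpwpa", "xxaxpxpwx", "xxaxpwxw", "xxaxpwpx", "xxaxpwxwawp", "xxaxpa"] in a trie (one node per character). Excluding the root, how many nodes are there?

35

For each word, the new-node count is its length minus the longest prefix already in the trie:
  "xxaxpawaw" → 9 new (x, x, a, x, p, a, w, a, w)
  "xxaxppwawxa" → prefix "xxaxp" already present; 6 new (p, w, a, w, x, a)
  "xxaxpw" → prefix "xxaxp" already present; 1 new (w)
  "xxaxpp" → prefix "xxaxpp" already present; 0 new (none)
  "xxaxpxpxxpp" → prefix "xxaxp" already present; 6 new (x, p, x, x, p, p)
  "xxaxpawwxw" → prefix "xxaxpaw" already present; 3 new (w, x, w)
  "xxaxpwpa" → prefix "xxaxpw" already present; 2 new (p, a)
  "xxaxpxpwx" → prefix "xxaxpxp" already present; 2 new (w, x)
  "xxaxpwxw" → prefix "xxaxpw" already present; 2 new (x, w)
  "xxaxpwpx" → prefix "xxaxpwp" already present; 1 new (x)
  "xxaxpwxwawp" → prefix "xxaxpwxw" already present; 3 new (a, w, p)
  "xxaxpa" → prefix "xxaxpa" already present; 0 new (none)
Total nodes = 9 + 6 + 1 + 0 + 6 + 3 + 2 + 2 + 2 + 1 + 3 + 0 = 35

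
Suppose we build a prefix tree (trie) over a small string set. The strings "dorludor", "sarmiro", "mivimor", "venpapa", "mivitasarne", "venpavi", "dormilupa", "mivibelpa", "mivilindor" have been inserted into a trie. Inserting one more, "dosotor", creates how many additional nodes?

The longest prefix of "dosotor" already in the trie is "do" (length 2).
Each of the 5 remaining characters creates one node.

5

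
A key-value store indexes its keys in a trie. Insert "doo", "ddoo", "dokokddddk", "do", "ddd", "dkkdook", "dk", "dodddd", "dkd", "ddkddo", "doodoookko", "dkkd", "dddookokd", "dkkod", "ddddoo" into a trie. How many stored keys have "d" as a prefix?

15

Filter for entries beginning with "d":
Matches: "ddd", "ddddoo", "dddookokd", "ddkddo", "ddoo", "dk", "dkd", "dkkd", "dkkdook", "dkkod", "do", "dodddd", "dokokddddk", "doo", "doodoookko"
Count: 15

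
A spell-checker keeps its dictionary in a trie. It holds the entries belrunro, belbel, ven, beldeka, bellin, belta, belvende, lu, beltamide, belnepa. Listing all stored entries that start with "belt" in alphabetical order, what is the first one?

Words with prefix "belt", in lexicographic order: "belta", "beltamide"
The 1st is belta.

belta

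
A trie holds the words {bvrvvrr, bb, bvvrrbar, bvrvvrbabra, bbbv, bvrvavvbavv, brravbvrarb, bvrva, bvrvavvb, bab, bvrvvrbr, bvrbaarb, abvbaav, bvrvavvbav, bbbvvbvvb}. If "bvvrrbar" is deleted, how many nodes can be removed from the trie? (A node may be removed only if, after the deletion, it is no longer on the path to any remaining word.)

After clearing the end-marker at "bvvrrbar", prune upward until reaching a node still needed by another word.
The suffix "vrrbar" (6 nodes) is used only by "bvvrrbar"; the node for "bv" still has the child "r", so pruning stops there.
Nodes removed: 6

6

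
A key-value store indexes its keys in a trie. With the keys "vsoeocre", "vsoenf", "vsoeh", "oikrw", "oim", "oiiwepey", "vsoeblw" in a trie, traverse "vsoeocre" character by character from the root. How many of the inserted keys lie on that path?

1

Check each prefix of "vsoeocre" against the stored set — each match is an end-marker on the path.
Prefixes of the query that are stored words: "vsoeocre"
Count: 1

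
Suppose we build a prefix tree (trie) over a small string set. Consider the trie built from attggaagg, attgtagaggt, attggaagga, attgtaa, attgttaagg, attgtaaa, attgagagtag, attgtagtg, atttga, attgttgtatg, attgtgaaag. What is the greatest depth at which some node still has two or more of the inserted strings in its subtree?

Equivalently: take the maximum, over all pairs, of their longest common prefix length.
e.g. "attggaagg" and "attggaagga" share the prefix "attggaagg" of length 9; no pair shares a longer one.
Longest shared-prefix length: 9

9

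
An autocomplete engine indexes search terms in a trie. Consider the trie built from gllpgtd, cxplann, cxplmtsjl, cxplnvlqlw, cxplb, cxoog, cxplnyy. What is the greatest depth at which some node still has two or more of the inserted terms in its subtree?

5

Look for the deepest trie node that still has at least two words in its subtree.
"cxplnvlqlw" and "cxplnyy" agree on "cxpln" (5 characters) before diverging; nothing deeper is shared.
Longest shared-prefix length: 5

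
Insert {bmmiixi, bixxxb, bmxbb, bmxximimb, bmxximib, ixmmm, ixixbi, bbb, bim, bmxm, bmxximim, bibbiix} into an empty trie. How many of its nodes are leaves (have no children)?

11

A leaf is a node with no children — equivalently, the end of a word that is not a proper prefix of any other stored word.
Those words: "bbb", "bibbiix", "bim", "bixxxb", "bmmiixi", "bmxbb", "bmxm", "bmxximib", "bmxximimb", "ixixbi", "ixmmm"
Leaf count: 11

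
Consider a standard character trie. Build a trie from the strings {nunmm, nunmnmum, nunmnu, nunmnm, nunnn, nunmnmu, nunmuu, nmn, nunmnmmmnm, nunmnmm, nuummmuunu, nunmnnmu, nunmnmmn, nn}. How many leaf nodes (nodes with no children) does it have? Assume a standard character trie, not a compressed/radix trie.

11

A leaf is a node with no children — equivalently, the end of a word that is not a proper prefix of any other stored word.
Those words: "nmn", "nn", "nunmm", "nunmnmmmnm", "nunmnmmn", "nunmnmum", "nunmnnmu", "nunmnu", "nunmuu", "nunnn", "nuummmuunu"
Leaf count: 11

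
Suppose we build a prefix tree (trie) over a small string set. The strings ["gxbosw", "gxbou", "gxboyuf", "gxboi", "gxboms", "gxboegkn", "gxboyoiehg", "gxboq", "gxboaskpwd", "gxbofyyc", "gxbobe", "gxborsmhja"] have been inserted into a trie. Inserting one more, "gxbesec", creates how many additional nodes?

4

The longest prefix of "gxbesec" already in the trie is "gxb" (length 3).
New nodes needed: |"gxbesec"| − 3 = 7 − 3 = 4.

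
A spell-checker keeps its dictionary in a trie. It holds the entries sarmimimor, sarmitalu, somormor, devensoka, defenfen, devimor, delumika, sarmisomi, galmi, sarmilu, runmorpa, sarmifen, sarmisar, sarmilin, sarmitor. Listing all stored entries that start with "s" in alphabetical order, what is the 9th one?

somormor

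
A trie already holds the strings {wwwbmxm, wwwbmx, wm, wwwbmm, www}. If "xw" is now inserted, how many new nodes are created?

No existing word starts with "x", so every character of "xw" needs a new node.
2 − 0 = 2 new nodes.

2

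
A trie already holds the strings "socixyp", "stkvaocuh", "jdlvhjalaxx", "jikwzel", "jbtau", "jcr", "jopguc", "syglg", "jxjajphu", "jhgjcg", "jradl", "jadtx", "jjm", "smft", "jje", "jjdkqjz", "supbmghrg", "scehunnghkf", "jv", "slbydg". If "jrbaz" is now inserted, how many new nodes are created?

The longest prefix of "jrbaz" already in the trie is "jr" (length 2).
So 5 − 2 = 3 new nodes.

3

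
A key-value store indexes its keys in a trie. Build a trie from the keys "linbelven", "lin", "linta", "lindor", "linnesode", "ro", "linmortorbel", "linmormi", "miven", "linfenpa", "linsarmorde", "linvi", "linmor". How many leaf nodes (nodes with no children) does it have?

Leaves are exactly the stored words that no other stored word extends.
Those words: "linbelven", "lindor", "linfenpa", "linmormi", "linmortorbel", "linnesode", "linsarmorde", "linta", "linvi", "miven", "ro"
Leaf count: 11

11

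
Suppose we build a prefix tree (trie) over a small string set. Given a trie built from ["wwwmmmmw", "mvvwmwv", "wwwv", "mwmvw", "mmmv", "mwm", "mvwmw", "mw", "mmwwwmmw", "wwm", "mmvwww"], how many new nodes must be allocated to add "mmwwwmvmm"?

3

"mmwwwm" is already a path in the trie; the remaining "vmm" must be added.
So 9 − 6 = 3 new nodes.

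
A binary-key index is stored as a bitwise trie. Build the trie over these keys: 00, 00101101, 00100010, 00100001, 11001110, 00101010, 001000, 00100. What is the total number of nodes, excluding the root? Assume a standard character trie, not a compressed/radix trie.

25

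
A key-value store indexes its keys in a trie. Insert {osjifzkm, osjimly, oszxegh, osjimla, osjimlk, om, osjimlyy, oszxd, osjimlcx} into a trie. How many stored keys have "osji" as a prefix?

6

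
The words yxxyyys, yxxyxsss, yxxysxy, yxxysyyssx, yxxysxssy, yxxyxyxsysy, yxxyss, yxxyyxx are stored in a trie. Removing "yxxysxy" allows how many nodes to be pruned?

1

After clearing the end-marker at "yxxysxy", prune upward until reaching a node still needed by another word.
The suffix "y" (1 node) is used only by "yxxysxy"; the node for "yxxysx" still has the child "s", so pruning stops there.
Nodes removed: 1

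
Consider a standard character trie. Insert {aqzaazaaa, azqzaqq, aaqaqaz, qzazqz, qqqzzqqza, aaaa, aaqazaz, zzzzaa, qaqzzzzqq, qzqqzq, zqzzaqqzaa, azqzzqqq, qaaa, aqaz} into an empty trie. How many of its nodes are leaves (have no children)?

14

Leaves are exactly the stored words that no other stored word extends.
Those words: "aaaa", "aaqaqaz", "aaqazaz", "aqaz", "aqzaazaaa", "azqzaqq", "azqzzqqq", "qaaa", "qaqzzzzqq", "qqqzzqqza", "qzazqz", "qzqqzq", "zqzzaqqzaa", "zzzzaa"
Leaf count: 14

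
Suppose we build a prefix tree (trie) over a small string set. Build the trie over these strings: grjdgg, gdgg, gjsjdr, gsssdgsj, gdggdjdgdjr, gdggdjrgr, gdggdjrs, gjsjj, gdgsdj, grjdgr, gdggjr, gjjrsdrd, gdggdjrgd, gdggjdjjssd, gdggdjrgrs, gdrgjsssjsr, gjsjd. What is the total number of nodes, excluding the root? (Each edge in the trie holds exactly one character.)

62

Count nodes per top-level branch (shared prefixes stored once):
  'g'-branch (gdgg, gdggdjdgdjr, gdggdjrgd, gdggdjrgr, gdggdjrgrs, gdggdjrs, gdggjdjjssd, gdggjr, gdgsdj, gdrgjsssjsr, gjjrsdrd, gjsjd, gjsjdr, gjsjj, grjdgg, grjdgr, gsssdgsj): 62 nodes
Sum: 62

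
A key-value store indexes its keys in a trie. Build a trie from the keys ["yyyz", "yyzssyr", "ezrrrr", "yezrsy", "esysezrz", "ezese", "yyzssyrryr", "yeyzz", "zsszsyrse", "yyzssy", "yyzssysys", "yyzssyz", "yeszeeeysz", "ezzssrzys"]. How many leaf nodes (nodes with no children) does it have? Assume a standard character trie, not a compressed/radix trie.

12

Leaves are exactly the stored words that no other stored word extends.
Those words: "esysezrz", "ezese", "ezrrrr", "ezzssrzys", "yeszeeeysz", "yeyzz", "yezrsy", "yyyz", "yyzssyrryr", "yyzssysys", "yyzssyz", "zsszsyrse"
Leaf count: 12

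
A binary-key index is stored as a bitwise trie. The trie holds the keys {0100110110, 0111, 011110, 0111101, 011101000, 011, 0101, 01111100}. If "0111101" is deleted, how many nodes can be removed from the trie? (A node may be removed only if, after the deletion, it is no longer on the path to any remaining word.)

1

After clearing the end-marker at "0111101", prune upward until reaching a node still needed by another word.
The suffix "1" (1 node) is used only by "0111101"; "011110" is itself a stored word, so pruning stops there.
Nodes removed: 1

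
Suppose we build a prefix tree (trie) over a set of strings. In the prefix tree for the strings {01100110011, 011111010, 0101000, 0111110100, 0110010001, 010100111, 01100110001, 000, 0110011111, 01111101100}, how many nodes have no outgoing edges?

9

Leaves are exactly the stored words that no other stored word extends.
Those words: "000", "0101000", "010100111", "0110010001", "01100110001", "01100110011", "0110011111", "0111110100", "01111101100"
Leaf count: 9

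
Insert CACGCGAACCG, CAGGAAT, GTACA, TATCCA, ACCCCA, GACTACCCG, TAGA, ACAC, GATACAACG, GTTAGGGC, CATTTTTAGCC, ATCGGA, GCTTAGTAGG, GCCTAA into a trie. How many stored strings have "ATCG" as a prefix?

1

Filter for entries beginning with "ATCG":
Words under "ATCG": ATCGGA
Count: 1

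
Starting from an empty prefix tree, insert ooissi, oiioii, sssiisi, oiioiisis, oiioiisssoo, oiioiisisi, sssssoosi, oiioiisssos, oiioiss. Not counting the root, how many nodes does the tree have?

35

Trie structure (* marks end of a word):
(root)
├─ o
│  ├─ i
│  │  └─ i
│  │     └─ o
│  │        └─ i
│  │           ├─ i *
│  │           │  └─ s
│  │           │     ├─ i
│  │           │     │  └─ s *
│  │           │     │     └─ i *
│  │           │     └─ s
│  │           │        └─ s
│  │           │           └─ o
│  │           │              ├─ o *
│  │           │              └─ s *
│  │           └─ s
│  │              └─ s *
│  └─ o
│     └─ i
│        └─ s
│           └─ s
│              └─ i *
└─ s
   └─ s
      └─ s
         ├─ i
         │  └─ i
         │     └─ s
         │        └─ i *
         └─ s
            └─ s
               └─ o
                  └─ o
                     └─ s
                        └─ i *
Counting every labelled node above: 35.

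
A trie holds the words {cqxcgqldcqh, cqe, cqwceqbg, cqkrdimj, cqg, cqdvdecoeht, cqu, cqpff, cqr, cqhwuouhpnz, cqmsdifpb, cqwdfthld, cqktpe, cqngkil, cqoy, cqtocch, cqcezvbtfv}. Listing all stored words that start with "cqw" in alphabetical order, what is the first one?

Filter for "cqw…" and sort: "cqwceqbg", "cqwdfthld"
Position 1: cqwceqbg

cqwceqbg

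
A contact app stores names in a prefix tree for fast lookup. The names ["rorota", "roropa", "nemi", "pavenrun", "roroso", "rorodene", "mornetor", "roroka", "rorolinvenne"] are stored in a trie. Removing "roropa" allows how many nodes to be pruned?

2

After clearing the end-marker at "roropa", prune upward until reaching a node still needed by another word.
The suffix "pa" (2 nodes) is used only by "roropa"; the node for "roro" still has the child "t", so pruning stops there.
Nodes removed: 2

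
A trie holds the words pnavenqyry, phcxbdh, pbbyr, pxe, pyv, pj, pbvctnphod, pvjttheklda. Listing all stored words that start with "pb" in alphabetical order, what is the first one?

DFS of the "pb" subtree visits, in order: "pbbyr", "pbvctnphod"
The 1st is pbbyr.

pbbyr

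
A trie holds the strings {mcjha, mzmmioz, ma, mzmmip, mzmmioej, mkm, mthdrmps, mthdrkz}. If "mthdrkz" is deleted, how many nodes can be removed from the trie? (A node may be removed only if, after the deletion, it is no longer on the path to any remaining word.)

2

After clearing the end-marker at "mthdrkz", prune upward until reaching a node still needed by another word.
The suffix "kz" (2 nodes) is used only by "mthdrkz"; the node for "mthdr" still has the child "m", so pruning stops there.
Nodes removed: 2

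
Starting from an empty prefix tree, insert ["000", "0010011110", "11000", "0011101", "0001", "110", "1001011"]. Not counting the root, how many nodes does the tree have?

27

Trie structure (* marks end of a word):
(root)
├─ 0
│  └─ 0
│     ├─ 0 *
│     │  └─ 1 *
│     └─ 1
│        ├─ 0
│        │  └─ 0
│        │     └─ 1
│        │        └─ 1
│        │           └─ 1
│        │              └─ 1
│        │                 └─ 0 *
│        └─ 1
│           └─ 1
│              └─ 0
│                 └─ 1 *
└─ 1
   ├─ 0
   │  └─ 0
   │     └─ 1
   │        └─ 0
   │           └─ 1
   │              └─ 1 *
   └─ 1
      └─ 0 *
         └─ 0
            └─ 0 *
Counting every labelled node above: 27.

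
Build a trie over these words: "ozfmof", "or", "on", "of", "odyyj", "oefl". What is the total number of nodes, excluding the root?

Trie structure (* marks end of a word):
(root)
└─ o
   ├─ d
   │  └─ y
   │     └─ y
   │        └─ j *
   ├─ e
   │  └─ f
   │     └─ l *
   ├─ f *
   ├─ n *
   ├─ r *
   └─ z
      └─ f
         └─ m
            └─ o
               └─ f *
Counting every labelled node above: 16.

16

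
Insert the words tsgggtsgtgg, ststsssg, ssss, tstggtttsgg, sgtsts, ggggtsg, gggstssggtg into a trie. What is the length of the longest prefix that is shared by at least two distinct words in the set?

Look for the deepest trie node that still has at least two words in its subtree.
e.g. "ggggtsg" and "gggstssggtg" share the prefix "ggg" of length 3; no pair shares a longer one.
Longest shared-prefix length: 3

3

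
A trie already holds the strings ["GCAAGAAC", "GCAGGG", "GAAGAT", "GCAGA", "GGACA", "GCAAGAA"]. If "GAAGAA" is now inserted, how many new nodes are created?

1

Walking "GAAGAA" from the root, the first 5 characters ("GAAGA") follow existing edges; "A" is the first miss.
Each of the 1 remaining characters creates one node.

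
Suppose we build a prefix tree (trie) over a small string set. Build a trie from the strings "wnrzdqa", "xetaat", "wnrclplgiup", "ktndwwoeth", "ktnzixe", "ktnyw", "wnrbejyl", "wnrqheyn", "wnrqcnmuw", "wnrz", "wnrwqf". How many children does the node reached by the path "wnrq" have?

2

Walk "wnrq" from the root, arriving at one node.
Distinct next characters after "wnrq": c, h.
That node has 2 child edges.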